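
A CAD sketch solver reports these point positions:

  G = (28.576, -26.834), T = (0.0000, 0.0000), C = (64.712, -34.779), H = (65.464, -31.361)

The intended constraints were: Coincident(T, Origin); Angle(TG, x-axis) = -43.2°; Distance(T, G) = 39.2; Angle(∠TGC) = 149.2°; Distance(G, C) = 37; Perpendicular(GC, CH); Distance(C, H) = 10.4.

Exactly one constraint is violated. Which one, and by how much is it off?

Distance(C, H) = 10.4 — off by 6.90.

T = (0.00, 0.00) ✓; TG at -43.20° ✓; |TG| = 39.20 ✓; ∠TGC = 149.2° ✓; |GC| = 37.00 ✓; ∠(GC, CH) = 89.99° ✓; |CH| = 3.500 ✗.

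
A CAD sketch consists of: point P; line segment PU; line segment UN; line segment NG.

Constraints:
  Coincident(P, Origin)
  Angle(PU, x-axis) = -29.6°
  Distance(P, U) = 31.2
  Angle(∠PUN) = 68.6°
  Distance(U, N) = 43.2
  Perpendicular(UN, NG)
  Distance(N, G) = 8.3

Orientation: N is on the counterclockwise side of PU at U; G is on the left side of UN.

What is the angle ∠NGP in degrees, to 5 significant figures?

123.11°

P is at the origin; PU runs at -29.6° with length 31.2, so U = 31.2·(cos -29.6°, sin -29.6°) = (27.128, -15.411). ∠PUN = 68.6°, so UN runs at -29.6° + (180° − 68.6°) = 81.800° from the x-axis; with |UN| = 43.2, N = U + 43.2·(cos 81.800°, sin 81.800°) = (33.290, 27.347). UN is perpendicular to NG; with |NG| = 8.3 on the left of UN, G = N + 8.3·(-0.98978, 0.14263) = (25.075, 28.531). Then cos ∠NGP = GN·GP / (|GN||GP|), giving 123.11°.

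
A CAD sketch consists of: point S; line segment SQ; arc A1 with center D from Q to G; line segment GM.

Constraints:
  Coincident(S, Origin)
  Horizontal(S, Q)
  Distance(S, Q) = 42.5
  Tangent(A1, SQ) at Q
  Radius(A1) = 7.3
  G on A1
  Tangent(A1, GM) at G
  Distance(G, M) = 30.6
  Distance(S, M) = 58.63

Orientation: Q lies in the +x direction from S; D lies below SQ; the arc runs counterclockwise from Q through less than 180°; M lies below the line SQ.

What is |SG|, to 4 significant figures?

36.70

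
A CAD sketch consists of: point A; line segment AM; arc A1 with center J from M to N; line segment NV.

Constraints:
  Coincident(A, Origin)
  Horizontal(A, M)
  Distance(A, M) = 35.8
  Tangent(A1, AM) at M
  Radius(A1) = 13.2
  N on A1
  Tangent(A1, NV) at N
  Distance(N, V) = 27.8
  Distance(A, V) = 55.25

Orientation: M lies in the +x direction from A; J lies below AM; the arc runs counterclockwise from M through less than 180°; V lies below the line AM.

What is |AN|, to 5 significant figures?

29.583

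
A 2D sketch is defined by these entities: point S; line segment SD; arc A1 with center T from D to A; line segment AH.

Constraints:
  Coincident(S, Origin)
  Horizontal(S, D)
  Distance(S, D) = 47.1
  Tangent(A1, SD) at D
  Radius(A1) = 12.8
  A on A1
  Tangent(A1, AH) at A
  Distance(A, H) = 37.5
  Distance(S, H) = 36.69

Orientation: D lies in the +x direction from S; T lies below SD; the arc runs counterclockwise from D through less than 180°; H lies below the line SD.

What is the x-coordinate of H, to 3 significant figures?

13.7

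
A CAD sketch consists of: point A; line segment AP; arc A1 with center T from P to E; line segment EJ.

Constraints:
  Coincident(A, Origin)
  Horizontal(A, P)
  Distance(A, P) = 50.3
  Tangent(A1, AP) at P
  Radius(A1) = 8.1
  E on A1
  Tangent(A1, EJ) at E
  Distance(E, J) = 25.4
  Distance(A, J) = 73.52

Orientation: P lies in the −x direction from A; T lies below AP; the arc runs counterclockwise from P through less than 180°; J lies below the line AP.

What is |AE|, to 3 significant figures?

57.9

A is at the origin; A and P share the same y with |AP| = 50.3 and P on the −x side, so P = (-50.3, 0.00). A1 meets AP tangentially, so TP is at right angles to AP, so T = P + (0, -8.1) = (-50.3, -8.10). Since TE ⟂ EJ (tangency), |TJ| = √(8.1² + 25.4²) = 26.7 regardless of where E sits on A1. So J lies on both circle(A, 73.52) and circle(T, 26.7); the below-AP intersection is J = (-67.9, -28.1). E is the foot of the tangent from J: E = (-57.7, -4.84).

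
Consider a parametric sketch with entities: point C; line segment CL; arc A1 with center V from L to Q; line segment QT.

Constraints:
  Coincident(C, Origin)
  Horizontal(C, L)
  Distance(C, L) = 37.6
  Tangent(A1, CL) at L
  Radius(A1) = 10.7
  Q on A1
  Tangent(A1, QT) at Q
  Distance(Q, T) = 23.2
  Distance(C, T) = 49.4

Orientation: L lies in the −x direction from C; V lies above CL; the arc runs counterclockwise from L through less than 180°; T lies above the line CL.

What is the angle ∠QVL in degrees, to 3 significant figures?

106°

C is at the origin; CL is horizontal with |CL| = 37.6 and L on the −x side, so L = (-37.6, 0.00). Tangency of A1 to CL means the radius VL is perpendicular to CL, so V = L + (0, 10.7) = (-37.6, 10.7). Since VQ ⟂ QT (tangency), |VT| = √(10.7² + 23.2²) = 25.5 regardless of where Q sits on A1. So T lies on both circle(C, 49.4) and circle(V, 25.5); the above-CL intersection is T = (-33.9, 36.0). Q is the foot of the tangent from T: Q = (-27.3, 13.7).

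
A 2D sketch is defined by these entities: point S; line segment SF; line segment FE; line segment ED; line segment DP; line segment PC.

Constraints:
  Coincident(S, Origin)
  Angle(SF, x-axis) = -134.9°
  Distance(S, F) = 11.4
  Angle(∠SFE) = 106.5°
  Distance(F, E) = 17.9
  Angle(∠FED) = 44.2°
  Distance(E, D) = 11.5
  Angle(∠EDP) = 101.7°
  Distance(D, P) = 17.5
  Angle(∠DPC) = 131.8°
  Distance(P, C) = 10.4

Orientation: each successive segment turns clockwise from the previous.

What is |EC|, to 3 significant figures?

27.0

S is at the origin; SF runs at -134.9° with length 11.4, so F = (-8.05, -8.08). ∠SFE = 106.5° gives FE at 152° from the x-axis; with |FE| = 17.9, E = (-23.8, 0.439). ∠FED = 44.2° gives ED at 15.8° from the x-axis; with |ED| = 11.5, D = (-12.7, 3.57). ∠EDP = 101.7° gives DP at -62.5° from the x-axis; with |DP| = 17.5, P = (-4.65, -12.0). ∠DPC = 131.8° gives PC at -111° from the x-axis; with |PC| = 10.4, C = (-8.32, -21.7). Then |EC| = |C − E| = 27.0.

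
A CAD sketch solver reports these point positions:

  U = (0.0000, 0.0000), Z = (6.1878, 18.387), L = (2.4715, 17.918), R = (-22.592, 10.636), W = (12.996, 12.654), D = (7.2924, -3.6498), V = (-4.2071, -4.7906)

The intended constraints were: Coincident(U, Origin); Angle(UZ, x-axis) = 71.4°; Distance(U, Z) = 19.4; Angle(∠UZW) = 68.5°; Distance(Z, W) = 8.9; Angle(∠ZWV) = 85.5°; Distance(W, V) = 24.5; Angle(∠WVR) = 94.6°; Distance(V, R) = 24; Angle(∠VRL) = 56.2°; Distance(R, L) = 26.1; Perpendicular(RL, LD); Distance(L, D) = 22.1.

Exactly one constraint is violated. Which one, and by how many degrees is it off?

Perpendicular(RL, LD) — off by 3.60°.

U = (0.00, 0.00) ✓; UZ at 71.40° ✓; |UZ| = 19.40 ✓; ∠UZW = 68.50° ✓; |ZW| = 8.900 ✓; ∠ZWV = 85.50° ✓; |WV| = 24.50 ✓; ∠WVR = 94.60° ✓; |VR| = 24.00 ✓; ∠VRL = 56.20° ✓; |RL| = 26.10 ✓; ∠(RL, LD) = 93.60° ✗; |LD| = 22.10 ✓.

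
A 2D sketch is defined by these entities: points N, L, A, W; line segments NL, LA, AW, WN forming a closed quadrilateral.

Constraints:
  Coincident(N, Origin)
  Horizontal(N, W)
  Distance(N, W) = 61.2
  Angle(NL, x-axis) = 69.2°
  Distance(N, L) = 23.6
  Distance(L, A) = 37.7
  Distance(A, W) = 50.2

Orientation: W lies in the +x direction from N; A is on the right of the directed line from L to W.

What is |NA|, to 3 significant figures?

20.3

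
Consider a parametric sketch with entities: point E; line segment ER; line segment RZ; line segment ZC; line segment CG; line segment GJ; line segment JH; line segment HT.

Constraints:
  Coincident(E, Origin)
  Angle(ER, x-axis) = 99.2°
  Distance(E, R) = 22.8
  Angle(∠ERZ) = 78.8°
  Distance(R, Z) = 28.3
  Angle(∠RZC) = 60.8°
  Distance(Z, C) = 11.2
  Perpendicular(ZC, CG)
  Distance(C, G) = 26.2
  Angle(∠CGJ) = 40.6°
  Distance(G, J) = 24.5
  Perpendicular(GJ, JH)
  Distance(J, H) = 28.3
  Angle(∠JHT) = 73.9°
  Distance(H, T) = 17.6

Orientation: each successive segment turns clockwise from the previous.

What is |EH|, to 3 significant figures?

25.3

∠CGJ = 40.6° gives GJ at 9.40° from the x-axis; with |GJ| = 24.5, J = (20.6, 29.5). The perpendicularity gives JH at right angles to GJ, so JH runs at -80.6°; with |JH| = 28.3, H = (25.2, 1.59). Then |EH| = |H − E| = 25.3.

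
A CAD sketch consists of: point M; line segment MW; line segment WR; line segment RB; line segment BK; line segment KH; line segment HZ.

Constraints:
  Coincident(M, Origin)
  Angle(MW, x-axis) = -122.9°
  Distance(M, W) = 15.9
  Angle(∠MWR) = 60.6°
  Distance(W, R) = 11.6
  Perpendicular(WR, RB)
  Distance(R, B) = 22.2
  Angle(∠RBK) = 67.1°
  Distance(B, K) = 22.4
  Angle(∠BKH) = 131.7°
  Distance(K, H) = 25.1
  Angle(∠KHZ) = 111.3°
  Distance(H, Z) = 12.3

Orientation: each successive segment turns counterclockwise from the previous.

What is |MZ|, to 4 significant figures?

35.61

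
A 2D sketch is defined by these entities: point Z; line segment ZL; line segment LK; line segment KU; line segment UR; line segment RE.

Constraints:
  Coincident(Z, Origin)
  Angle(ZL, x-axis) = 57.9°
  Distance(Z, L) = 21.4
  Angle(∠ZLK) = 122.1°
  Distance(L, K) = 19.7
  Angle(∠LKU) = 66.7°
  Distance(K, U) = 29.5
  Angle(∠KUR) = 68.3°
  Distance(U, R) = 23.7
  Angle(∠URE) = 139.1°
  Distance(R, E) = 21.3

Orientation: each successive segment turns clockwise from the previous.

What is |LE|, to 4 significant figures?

14.97

Z is at the origin; ZL runs at 57.9° with length 21.4, so L = (11.37, 18.13). ∠ZLK = 122.1° gives LK at 0.000° from the x-axis; with |LK| = 19.7, K = (31.07, 18.13). ∠LKU = 66.7° gives KU at -113.3° from the x-axis; with |KU| = 29.5, U = (19.40, -8.966). ∠KUR = 68.3° gives UR at 135.0° from the x-axis; with |UR| = 23.7, R = (2.645, 7.793). ∠URE = 139.1° gives RE at 94.10° from the x-axis; with |RE| = 21.3, E = (1.122, 29.04). Then |LE| = |E − L| = 14.97.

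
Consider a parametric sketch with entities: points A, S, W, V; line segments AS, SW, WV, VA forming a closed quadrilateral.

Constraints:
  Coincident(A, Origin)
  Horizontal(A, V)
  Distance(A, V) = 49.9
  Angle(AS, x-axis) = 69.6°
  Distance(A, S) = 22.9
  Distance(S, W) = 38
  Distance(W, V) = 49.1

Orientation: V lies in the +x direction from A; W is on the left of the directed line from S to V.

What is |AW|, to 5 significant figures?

59.302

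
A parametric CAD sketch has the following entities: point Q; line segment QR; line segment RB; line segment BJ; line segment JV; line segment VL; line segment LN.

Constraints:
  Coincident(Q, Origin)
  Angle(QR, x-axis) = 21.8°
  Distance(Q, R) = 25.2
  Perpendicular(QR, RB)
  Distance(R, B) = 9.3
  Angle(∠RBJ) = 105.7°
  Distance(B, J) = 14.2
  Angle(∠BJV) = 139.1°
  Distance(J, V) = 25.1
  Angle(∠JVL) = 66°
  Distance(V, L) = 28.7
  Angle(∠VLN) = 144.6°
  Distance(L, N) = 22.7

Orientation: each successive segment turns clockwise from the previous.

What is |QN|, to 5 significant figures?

37.925

∠JVL = 66.0° gives VL at 62.600° from the x-axis; with |VL| = 28.7, L = (3.7379, 19.048). ∠VLN = 144.6° gives LN at 27.200° from the x-axis; with |LN| = 22.7, N = (23.928, 29.424). Then |QN| = |N − Q| = 37.925.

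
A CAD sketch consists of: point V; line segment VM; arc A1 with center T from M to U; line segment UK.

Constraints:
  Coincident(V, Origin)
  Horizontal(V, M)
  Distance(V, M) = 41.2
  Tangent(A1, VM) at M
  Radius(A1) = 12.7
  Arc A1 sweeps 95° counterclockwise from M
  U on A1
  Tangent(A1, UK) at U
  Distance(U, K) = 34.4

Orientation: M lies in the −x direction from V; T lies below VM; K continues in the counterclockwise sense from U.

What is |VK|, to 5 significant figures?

69.981

On A1, M sits at bearing 90° from T; a 95° counterclockwise sweep puts U at bearing 185°, so U = T + 12.7·(cos 185°, sin 185°) = (-53.852, -13.807). The tangent condition forces TU to be normal to UK, so UK runs along (−sin 185°, cos 185°); with |UK| = 34.4, K = (-50.854, -48.076). Then |VK| = |K − V| = 69.981.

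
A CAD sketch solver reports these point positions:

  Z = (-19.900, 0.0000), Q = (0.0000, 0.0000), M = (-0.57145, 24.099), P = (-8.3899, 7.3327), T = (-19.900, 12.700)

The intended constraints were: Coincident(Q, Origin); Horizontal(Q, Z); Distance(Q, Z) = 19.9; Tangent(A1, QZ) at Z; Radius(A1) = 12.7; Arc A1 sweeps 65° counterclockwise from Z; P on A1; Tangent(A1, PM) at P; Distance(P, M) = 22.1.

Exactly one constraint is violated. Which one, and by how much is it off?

Distance(P, M) = 22.1 — off by 3.60.

Q = (0.00, 0.00) ✓; Q.y = 0.00, Z.y = 0.00 ✓; |QZ| = 19.90 ✓; ∠(TZ, ZQ) = 90.00° ✓; |TZ| = 12.70 ✓; bearing(T→P) − bearing(T→Z) = 65.00° ✓; |TP| = 12.70 ✓; ∠(TP, PM) = 90.00° ✓; |PM| = 18.50 ✗.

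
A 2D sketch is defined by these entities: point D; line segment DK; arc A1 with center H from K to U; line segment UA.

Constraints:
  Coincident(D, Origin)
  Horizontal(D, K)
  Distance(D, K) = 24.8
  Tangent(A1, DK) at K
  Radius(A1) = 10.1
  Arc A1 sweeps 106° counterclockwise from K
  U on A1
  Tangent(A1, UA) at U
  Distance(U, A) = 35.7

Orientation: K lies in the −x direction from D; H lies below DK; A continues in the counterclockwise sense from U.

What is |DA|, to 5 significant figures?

53.258

On A1, K sits at bearing 90° from H; a 106° counterclockwise sweep puts U at bearing 196°, so U = H + 10.1·(cos 196°, sin 196°) = (-34.509, -12.884). A1 meets UA tangentially, so HU is at right angles to UA, so UA runs along (−sin 196°, cos 196°); with |UA| = 35.7, A = (-24.668, -47.201). Then |DA| = |A − D| = 53.258.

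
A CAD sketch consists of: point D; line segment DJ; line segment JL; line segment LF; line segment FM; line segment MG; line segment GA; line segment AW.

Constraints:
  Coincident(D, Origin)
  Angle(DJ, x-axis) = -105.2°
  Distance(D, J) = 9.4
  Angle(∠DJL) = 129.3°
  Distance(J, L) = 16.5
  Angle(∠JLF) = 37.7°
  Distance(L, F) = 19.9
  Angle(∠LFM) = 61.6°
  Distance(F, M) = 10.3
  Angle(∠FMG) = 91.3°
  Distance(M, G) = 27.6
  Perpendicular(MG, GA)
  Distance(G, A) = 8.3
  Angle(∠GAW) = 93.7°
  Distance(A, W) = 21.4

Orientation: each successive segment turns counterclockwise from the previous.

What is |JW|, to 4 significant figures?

12.52

D is at the origin; DJ runs at -105.2° with length 9.4, so J = (-2.465, -9.071). ∠DJL = 129.3° gives JL at -54.50° from the x-axis; with |JL| = 16.5, L = (7.117, -22.50). ∠JLF = 37.7° gives LF at 87.80° from the x-axis; with |LF| = 19.9, F = (7.881, -2.619). ∠LFM = 61.6° gives FM at -153.8° from the x-axis; with |FM| = 10.3, M = (-1.361, -7.166). ∠FMG = 91.3° gives MG at -65.10° from the x-axis; with |MG| = 27.6, G = (10.26, -32.20). MG ⟂ GA, so GA runs at 24.90°; with |GA| = 8.3, A = (17.79, -28.71). ∠GAW = 93.7° gives AW at 111.2° from the x-axis; with |AW| = 21.4, W = (10.05, -8.754). Then |JW| = |W − J| = 12.52.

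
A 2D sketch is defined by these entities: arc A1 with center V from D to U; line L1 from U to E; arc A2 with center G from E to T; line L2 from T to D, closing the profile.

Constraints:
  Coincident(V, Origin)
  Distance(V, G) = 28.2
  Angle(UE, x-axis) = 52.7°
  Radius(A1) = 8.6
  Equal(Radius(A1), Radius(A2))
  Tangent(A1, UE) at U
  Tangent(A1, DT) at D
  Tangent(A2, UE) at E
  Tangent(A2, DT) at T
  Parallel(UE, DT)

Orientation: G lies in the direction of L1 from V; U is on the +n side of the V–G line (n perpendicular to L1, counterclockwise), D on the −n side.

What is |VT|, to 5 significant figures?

29.482

The slot axis is L1's direction at 52.7°, so u = (cos 52.7°, sin 52.7°) = (0.60599, 0.79547) and n = (−sin 52.7°, cos 52.7°) = (-0.79547, 0.60599). V is at the origin and G lies 28.2 along u from V, so G = 28.2·u = (17.089, 22.432). Tangency of A1 to both parallel lines with radius 8.6 puts U and D at V ± 8.6·n: U = (-6.8411, 5.2115), D = (6.8411, -5.2115). Equal radii place E and T the same way about G: E = G + 8.6·n = (10.248, 27.644), T = G − 8.6·n = (23.930, 17.221). Then |VT| = |T − V| = 29.482.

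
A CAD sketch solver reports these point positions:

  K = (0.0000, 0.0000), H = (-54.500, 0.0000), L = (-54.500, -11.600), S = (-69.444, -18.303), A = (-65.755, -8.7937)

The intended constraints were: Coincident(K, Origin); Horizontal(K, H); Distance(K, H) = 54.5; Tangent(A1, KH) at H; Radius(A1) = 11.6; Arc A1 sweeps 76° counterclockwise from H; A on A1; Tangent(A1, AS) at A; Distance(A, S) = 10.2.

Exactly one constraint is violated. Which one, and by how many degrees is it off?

Tangent(A1, AS) at A — off by 7.20°.

K = (0.00, 0.00) ✓; K.y = 0.00, H.y = 0.00 ✓; |KH| = 54.50 ✓; ∠(LH, HK) = 90.00° ✓; |LH| = 11.60 ✓; bearing(L→A) − bearing(L→H) = 76.00° ✓; |LA| = 11.60 ✓; ∠(LA, AS) = 97.20° ✗; |AS| = 10.20 ✓.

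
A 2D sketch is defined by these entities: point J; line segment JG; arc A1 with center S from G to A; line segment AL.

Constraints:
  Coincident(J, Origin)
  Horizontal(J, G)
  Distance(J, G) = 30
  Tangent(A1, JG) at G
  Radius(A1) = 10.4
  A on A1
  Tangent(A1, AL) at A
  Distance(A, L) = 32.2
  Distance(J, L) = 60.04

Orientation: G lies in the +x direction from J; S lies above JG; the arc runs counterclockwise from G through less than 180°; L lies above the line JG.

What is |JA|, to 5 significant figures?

41.435

J is at the origin; JG is horizontal with |JG| = 30.0 and G on the +x side, so G = (30.000, 0.0000). Since A1 is tangent to JG there, SG ⟂ JG, so S = G + (0, 10.4) = (30.000, 10.400). Since SA ⟂ AL (tangency), |SL| = √(10.4² + 32.2²) = 33.838 regardless of where A sits on A1. So L lies on both circle(J, 60.04) and circle(S, 33.838); the above-JG intersection is L = (43.427, 41.460). A is the foot of the tangent from L: A = (40.352, 9.4071).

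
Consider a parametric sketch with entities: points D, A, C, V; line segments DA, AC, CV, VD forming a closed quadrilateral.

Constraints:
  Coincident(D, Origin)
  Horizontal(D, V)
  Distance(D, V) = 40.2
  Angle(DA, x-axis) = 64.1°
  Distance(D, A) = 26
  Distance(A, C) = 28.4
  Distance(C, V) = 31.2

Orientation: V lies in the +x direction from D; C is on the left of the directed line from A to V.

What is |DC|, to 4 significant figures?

49.67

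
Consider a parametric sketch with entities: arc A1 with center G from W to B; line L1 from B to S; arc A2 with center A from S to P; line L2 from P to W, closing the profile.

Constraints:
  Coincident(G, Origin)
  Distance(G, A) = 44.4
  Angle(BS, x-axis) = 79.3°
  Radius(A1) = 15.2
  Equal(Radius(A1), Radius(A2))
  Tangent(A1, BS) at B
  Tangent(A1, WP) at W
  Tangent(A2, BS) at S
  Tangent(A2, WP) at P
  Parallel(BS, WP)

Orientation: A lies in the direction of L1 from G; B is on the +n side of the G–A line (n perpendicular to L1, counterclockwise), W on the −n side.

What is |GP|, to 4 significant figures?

46.93

The slot axis is L1's direction at 79.3°, so u = (cos 79.3°, sin 79.3°) = (0.1857, 0.9826) and n = (−sin 79.3°, cos 79.3°) = (-0.9826, 0.1857). G is at the origin and A lies 44.4 along u from G, so A = 44.4·u = (8.244, 43.63). Tangency of A1 to both parallel lines with radius 15.2 puts B and W at G ± 15.2·n: B = (-14.94, 2.822), W = (14.94, -2.822). Equal radii place S and P the same way about A: S = A + 15.2·n = (-6.692, 46.45), P = A − 15.2·n = (23.18, 40.81). Then |GP| = |P − G| = 46.93.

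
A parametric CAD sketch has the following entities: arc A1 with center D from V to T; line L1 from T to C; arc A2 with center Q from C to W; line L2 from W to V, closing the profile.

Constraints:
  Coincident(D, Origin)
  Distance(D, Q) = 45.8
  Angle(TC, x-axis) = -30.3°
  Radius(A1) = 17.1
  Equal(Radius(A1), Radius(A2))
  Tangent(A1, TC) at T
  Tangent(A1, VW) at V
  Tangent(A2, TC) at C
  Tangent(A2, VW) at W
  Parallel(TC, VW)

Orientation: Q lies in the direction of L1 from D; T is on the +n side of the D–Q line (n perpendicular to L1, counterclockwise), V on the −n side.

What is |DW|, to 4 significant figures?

48.89

Tangency of A1 to both parallel lines with radius 17.1 puts T and V at D ± 17.1·n: T = (8.627, 14.76), V = (-8.627, -14.76). Equal radii place C and W the same way about Q: C = Q + 17.1·n = (48.17, -8.343), W = Q − 17.1·n = (30.92, -37.87). Then |DW| = |W − D| = 48.89.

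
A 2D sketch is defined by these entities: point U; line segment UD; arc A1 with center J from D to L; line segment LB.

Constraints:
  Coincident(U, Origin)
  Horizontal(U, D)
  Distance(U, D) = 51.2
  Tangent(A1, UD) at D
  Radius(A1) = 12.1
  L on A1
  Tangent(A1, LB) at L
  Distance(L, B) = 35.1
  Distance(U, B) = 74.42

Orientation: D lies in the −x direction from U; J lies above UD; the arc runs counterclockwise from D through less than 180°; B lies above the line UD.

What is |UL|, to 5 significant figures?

44.017

Checks: |JL| = 12.10 ✓; ∠(JL, LB) = 90.00° ✓; |LB| = 35.10 ✓; |UB| = 74.42 ✓.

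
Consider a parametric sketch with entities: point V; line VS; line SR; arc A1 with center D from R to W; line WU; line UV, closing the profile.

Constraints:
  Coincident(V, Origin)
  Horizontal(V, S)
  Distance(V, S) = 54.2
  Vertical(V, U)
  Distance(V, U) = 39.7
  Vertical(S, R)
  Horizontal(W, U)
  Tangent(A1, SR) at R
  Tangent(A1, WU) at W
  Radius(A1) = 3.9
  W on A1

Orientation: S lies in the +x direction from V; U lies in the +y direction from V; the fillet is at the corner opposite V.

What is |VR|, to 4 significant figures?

64.96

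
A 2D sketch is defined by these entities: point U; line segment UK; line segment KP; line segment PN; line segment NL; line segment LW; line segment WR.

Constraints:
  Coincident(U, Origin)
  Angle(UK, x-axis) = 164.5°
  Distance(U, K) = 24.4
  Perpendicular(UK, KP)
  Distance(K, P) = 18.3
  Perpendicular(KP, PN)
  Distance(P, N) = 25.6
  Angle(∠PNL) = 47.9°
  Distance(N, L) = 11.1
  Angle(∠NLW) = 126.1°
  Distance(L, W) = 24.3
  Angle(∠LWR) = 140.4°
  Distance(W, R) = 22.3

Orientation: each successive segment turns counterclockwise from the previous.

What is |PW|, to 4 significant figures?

8.279

U is at the origin; UK runs at 164.5° with length 24.4, so K = (-23.51, 6.521). The perpendicularity gives KP at right angles to UK, so KP runs at -105.5°; with |KP| = 18.3, P = (-28.40, -11.11). KP is perpendicular to PN, so PN runs at -15.50°; with |PN| = 25.6, N = (-3.734, -17.96). ∠PNL = 47.9° gives NL at 116.6° from the x-axis; with |NL| = 11.1, L = (-8.704, -8.030). ∠NLW = 126.1° gives LW at 170.5° from the x-axis; with |LW| = 24.3, W = (-32.67, -4.019). Then |PW| = |W − P| = 8.279.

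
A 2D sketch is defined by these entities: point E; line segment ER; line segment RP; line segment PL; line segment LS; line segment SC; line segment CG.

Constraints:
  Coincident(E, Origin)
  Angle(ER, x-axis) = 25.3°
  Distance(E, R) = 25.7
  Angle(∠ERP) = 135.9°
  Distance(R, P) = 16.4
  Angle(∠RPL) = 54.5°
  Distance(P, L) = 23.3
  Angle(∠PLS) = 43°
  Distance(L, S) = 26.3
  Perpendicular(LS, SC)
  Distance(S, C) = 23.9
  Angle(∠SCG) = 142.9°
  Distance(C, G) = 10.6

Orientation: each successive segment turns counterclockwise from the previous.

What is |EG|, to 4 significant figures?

55.72

E is at the origin; ER runs at 25.3° with length 25.7, so R = (23.23, 10.98). ∠ERP = 135.9° gives RP at 69.40° from the x-axis; with |RP| = 16.4, P = (29.01, 26.33). ∠RPL = 54.5° gives PL at -165.1° from the x-axis; with |PL| = 23.3, L = (6.489, 20.34). ∠PLS = 43.0° gives LS at -28.10° from the x-axis; with |LS| = 26.3, S = (29.69, 7.956). LS ⟂ SC, so SC runs at 61.90°; with |SC| = 23.9, C = (40.95, 29.04). ∠SCG = 142.9° gives CG at 99.00° from the x-axis; with |CG| = 10.6, G = (39.29, 39.51). Then |EG| = |G − E| = 55.72.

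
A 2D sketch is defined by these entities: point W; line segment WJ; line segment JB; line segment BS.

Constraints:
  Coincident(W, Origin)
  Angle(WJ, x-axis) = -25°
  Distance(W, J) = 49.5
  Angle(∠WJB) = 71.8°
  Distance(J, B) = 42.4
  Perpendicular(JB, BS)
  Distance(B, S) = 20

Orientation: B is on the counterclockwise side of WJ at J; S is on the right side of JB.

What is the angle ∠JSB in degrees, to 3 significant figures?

64.7°

W is at the origin; WJ runs at -25.0° with length 49.5, so J = 49.5·(cos -25.0°, sin -25.0°) = (44.9, -20.9). ∠WJB = 71.8°, so JB runs at -25.0° + (180° − 71.8°) = 83.2° from the x-axis; with |JB| = 42.4, B = J + 42.4·(cos 83.2°, sin 83.2°) = (49.9, 21.2). JB ⟂ BS; with |BS| = 20.0 on the right of JB, S = B + 20.0·(0.993, -0.118) = (69.7, 18.8). Then cos ∠JSB = SJ·SB / (|SJ||SB|), giving 64.7°.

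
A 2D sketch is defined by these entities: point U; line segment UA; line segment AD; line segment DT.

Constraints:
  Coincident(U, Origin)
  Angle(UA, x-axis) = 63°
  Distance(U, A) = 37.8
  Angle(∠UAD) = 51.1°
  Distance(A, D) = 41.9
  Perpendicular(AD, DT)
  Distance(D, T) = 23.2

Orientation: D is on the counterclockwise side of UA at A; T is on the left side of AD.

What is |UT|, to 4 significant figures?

19.20

∠UAD = 51.1°, so AD runs at 63.0° + (180° − 51.1°) = 191.9° from the x-axis; with |AD| = 41.9, D = A + 41.9·(cos 191.9°, sin 191.9°) = (-23.84, 25.04). AD is perpendicular to DT; with |DT| = 23.2 on the left of AD, T = D + 23.2·(0.2062, -0.9785) = (-19.05, 2.339). Then |UT| = |T − U| = 19.20.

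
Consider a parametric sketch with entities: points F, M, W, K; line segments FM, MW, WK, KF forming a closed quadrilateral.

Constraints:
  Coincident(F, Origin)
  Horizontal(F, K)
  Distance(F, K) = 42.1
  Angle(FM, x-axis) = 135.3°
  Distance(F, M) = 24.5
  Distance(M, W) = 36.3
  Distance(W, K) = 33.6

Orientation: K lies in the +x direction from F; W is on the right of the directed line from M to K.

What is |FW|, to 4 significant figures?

11.85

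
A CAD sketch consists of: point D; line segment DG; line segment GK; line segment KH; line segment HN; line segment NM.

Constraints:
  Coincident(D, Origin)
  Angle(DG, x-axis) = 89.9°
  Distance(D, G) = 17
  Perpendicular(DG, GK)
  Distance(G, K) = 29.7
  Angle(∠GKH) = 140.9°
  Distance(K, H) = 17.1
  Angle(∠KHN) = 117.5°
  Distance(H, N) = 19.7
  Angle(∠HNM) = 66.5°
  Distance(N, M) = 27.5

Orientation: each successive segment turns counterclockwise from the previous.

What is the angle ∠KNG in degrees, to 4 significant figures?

35.17°

D is at the origin; DG runs at 89.9° with length 17.0, so G = (0.02967, 17.00). DG is perpendicular to GK, so GK runs at 179.9°; with |GK| = 29.7, K = (-29.67, 17.05). ∠GKH = 140.9° gives KH at -141.0° from the x-axis; with |KH| = 17.1, H = (-42.96, 6.290). ∠KHN = 117.5° gives HN at -78.50° from the x-axis; with |HN| = 19.7, N = (-39.03, -13.01). Then cos ∠KNG = NK·NG / (|NK||NG|), giving 35.17°.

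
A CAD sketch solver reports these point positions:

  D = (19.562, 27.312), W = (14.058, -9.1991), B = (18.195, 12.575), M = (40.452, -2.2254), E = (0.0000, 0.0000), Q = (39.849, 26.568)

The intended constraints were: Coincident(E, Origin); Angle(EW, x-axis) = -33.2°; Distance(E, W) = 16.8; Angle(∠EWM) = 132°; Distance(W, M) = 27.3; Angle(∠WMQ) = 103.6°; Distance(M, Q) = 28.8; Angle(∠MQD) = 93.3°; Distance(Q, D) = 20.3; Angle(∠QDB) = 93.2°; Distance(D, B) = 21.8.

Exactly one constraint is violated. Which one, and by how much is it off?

Distance(D, B) = 21.8 — off by 7.00.

E = (0.00, 0.00) ✓; EW at -33.20° ✓; |EW| = 16.80 ✓; ∠EWM = 132.0° ✓; |WM| = 27.30 ✓; ∠WMQ = 103.6° ✓; |MQ| = 28.80 ✓; ∠MQD = 93.30° ✓; |QD| = 20.30 ✓; ∠QDB = 93.20° ✓; |DB| = 14.80 ✗.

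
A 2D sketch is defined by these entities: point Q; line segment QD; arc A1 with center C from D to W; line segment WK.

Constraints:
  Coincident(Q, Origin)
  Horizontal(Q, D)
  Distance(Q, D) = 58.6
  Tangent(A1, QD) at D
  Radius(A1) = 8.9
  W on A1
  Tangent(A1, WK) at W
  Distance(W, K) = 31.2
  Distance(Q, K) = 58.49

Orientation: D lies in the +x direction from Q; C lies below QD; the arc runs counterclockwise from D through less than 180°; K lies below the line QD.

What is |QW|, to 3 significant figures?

50.4

Q is at the origin; Q and D share the same y with |QD| = 58.6 and D on the +x side, so D = (58.6, 0.00). Tangency of A1 to QD means the radius CD is perpendicular to QD, so C = D + (0, -8.9) = (58.6, -8.90). Since CW ⟂ WK (tangency), |CK| = √(8.9² + 31.2²) = 32.4 regardless of where W sits on A1. So K lies on both circle(Q, 58.49) and circle(C, 32.4); the below-QD intersection is K = (44.4, -38.1). W is the foot of the tangent from K: W = (49.8, -7.35).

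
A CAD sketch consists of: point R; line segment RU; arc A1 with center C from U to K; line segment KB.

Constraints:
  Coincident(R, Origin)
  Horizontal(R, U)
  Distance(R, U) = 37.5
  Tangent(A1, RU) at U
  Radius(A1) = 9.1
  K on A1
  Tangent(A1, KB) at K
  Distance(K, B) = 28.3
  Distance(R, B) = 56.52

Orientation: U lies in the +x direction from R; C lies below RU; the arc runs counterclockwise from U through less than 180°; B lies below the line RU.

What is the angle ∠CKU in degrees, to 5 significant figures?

32.413°

Checks: |CK| = 9.100 ✓; ∠(CK, KB) = 90.00° ✓; |KB| = 28.30 ✓; |RB| = 56.52 ✓.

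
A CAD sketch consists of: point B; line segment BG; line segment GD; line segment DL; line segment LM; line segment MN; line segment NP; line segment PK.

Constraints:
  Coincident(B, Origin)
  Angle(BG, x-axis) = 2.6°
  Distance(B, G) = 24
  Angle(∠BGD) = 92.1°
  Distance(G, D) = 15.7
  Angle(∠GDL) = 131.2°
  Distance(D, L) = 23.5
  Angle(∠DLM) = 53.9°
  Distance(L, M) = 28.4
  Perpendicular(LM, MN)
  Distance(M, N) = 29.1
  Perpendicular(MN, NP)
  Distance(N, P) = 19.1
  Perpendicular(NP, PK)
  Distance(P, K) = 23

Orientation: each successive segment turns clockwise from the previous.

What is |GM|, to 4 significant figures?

20.41

B is at the origin; BG runs at 2.6° with length 24.0, so G = (23.98, 1.089). ∠BGD = 92.1° gives GD at -85.30° from the x-axis; with |GD| = 15.7, D = (25.26, -14.56). ∠GDL = 131.2° gives DL at -134.1° from the x-axis; with |DL| = 23.5, L = (8.908, -31.43). ∠DLM = 53.9° gives LM at 99.80° from the x-axis; with |LM| = 28.4, M = (4.074, -3.449). Then |GM| = |M − G| = 20.41.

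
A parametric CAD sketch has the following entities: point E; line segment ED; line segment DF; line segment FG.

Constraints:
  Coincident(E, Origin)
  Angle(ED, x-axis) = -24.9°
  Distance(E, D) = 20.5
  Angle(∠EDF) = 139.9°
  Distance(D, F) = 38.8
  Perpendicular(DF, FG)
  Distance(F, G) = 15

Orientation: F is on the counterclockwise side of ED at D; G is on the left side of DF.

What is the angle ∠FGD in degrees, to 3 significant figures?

68.9°

∠EDF = 139.9°, so DF runs at -24.9° + (180° − 139.9°) = 15.2° from the x-axis; with |DF| = 38.8, F = D + 38.8·(cos 15.2°, sin 15.2°) = (56.0, 1.54). The perpendicularity gives FG at right angles to DF; with |FG| = 15.0 on the left of DF, G = F + 15.0·(-0.262, 0.965) = (52.1, 16.0). Then cos ∠FGD = GF·GD / (|GF||GD|), giving 68.9°.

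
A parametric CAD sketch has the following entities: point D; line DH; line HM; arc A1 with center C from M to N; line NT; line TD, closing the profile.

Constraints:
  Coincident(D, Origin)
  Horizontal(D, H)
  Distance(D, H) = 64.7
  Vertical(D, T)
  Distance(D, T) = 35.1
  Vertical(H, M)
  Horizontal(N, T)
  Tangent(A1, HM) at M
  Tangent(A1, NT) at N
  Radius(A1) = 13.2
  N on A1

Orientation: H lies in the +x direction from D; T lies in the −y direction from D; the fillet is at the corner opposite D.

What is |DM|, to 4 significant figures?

68.31

D is at the origin; D and H share the same y with |DH| = 64.7 and H on the +x side, so H = (64.70, 0.000). DT is vertical with |DT| = 35.1 and T on the −y side, so T = (0.000, -35.10). The virtual corner opposite D is at (64.70, -35.10). A1 meets HM tangentially, so CM is at right angles to HM and since A1 is tangent to NT there, CN ⟂ NT, with radius 13.2, so the center C sits 13.2 in from both sides at C = (51.50, -21.90). That places the tangent points at M = (64.70, -21.90) on HM and N = (51.50, -35.10) on NT. Then |DM| = |M − D| = 68.31.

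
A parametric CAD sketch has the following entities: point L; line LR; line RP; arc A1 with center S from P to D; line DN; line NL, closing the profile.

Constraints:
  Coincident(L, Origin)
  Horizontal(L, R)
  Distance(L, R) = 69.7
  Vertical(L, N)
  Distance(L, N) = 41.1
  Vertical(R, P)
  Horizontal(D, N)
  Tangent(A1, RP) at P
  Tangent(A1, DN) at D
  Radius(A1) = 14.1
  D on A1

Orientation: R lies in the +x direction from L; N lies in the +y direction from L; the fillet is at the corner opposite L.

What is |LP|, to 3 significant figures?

74.7

L is at the origin; LR is horizontal with |LR| = 69.7 and R on the +x side, so R = (69.7, 0.00). LN is vertical with |LN| = 41.1 and N on the +y side, so N = (0.00, 41.1). The virtual corner opposite L is at (69.7, 41.1). The tangent condition forces SP to be normal to RP and A1 meets DN tangentially, so SD is at right angles to DN, with radius 14.1, so the center S sits 14.1 in from both sides at S = (55.6, 27.0). That places the tangent points at P = (69.7, 27.0) on RP and D = (55.6, 41.1) on DN. Then |LP| = |P − L| = 74.7.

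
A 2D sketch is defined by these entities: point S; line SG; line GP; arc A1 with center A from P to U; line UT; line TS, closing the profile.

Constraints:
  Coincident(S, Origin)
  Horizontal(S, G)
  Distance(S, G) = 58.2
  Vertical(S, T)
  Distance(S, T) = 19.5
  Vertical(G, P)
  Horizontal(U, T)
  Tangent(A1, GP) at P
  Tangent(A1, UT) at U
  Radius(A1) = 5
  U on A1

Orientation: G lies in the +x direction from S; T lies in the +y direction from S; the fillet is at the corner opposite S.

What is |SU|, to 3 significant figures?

56.7

The virtual corner opposite S is at (58.2, 19.5). Since A1 is tangent to GP there, AP ⟂ GP and the tangent condition forces AU to be normal to UT, with radius 5.0, so the center A sits 5.0 in from both sides at A = (53.2, 14.5). That places the tangent points at P = (58.2, 14.5) on GP and U = (53.2, 19.5) on UT. Then |SU| = |U − S| = 56.7.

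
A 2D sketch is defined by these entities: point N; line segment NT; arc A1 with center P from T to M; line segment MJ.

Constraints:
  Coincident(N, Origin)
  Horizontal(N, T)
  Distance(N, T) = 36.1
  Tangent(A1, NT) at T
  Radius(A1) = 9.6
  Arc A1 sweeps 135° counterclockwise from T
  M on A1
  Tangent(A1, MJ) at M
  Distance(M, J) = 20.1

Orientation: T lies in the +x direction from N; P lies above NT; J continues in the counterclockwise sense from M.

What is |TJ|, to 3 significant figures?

31.5

N is at the origin; N and T share the same y with |NT| = 36.1 and T on the +x side, so T = (36.1, 0.00). A1 meets NT tangentially, so PT is at right angles to NT, so P = T + (0, 9.6) = (36.1, 9.60). On A1, T sits at bearing -90° from P; a 135° counterclockwise sweep puts M at bearing 45°, so M = P + 9.6·(cos 45°, sin 45°) = (42.9, 16.4). The tangent condition forces PM to be normal to MJ, so MJ runs along (−sin 45°, cos 45°); with |MJ| = 20.1, J = (28.7, 30.6). Then |TJ| = |J − T| = 31.5.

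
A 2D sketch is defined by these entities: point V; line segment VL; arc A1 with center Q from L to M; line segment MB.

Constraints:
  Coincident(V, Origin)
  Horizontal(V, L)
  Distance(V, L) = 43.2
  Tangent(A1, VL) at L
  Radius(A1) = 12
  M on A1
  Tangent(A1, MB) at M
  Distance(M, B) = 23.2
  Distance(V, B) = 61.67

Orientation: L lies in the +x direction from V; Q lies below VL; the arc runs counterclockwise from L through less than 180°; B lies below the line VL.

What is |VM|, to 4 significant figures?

39.33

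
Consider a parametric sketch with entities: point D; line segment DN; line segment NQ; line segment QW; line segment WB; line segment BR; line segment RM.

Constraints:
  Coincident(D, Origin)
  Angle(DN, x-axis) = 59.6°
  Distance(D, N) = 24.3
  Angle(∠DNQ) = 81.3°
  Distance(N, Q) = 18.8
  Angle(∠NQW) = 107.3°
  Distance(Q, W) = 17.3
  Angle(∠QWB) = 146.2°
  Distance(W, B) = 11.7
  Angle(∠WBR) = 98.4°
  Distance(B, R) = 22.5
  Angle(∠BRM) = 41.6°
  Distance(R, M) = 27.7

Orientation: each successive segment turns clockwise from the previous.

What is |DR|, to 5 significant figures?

5.3573

D is at the origin; DN runs at 59.6° with length 24.3, so N = (12.297, 20.959). ∠DNQ = 81.3° gives NQ at -39.100° from the x-axis; with |NQ| = 18.8, Q = (26.886, 9.1024). ∠NQW = 107.3° gives QW at -111.80° from the x-axis; with |QW| = 17.3, W = (20.462, -6.9604). ∠QWB = 146.2° gives WB at -145.60° from the x-axis; with |WB| = 11.7, B = (10.808, -13.571). ∠WBR = 98.4° gives BR at 132.80° from the x-axis; with |BR| = 22.5, R = (-4.4796, 2.9384). Then |DR| = |R − D| = 5.3573.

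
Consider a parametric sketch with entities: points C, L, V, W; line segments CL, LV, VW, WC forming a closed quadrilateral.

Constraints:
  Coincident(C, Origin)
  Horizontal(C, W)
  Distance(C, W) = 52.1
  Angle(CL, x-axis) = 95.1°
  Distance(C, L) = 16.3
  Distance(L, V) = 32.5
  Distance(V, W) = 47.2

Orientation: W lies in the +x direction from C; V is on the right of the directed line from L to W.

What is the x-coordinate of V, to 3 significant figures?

7.36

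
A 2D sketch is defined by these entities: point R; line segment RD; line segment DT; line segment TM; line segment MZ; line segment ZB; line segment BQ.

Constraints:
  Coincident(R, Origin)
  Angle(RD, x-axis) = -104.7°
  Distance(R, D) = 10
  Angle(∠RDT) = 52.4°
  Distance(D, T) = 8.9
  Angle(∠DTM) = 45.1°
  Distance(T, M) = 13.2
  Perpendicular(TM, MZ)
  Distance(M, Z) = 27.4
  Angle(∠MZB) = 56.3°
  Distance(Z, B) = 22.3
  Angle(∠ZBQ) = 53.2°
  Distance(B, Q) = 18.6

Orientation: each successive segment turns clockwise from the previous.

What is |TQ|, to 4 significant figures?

15.04

∠MZB = 56.3° gives ZB at 139.1° from the x-axis; with |ZB| = 22.3, B = (-15.17, -16.87). ∠ZBQ = 53.2° gives BQ at 12.30° from the x-axis; with |BQ| = 18.6, Q = (2.999, -12.91). Then |TQ| = |Q − T| = 15.04.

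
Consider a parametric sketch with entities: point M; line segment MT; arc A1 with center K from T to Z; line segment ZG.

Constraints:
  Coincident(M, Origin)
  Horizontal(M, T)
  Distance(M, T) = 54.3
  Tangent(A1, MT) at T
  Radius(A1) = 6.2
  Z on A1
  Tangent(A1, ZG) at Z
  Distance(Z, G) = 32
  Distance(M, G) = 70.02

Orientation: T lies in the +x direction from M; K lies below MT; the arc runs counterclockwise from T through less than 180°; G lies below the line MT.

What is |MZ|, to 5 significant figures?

49.095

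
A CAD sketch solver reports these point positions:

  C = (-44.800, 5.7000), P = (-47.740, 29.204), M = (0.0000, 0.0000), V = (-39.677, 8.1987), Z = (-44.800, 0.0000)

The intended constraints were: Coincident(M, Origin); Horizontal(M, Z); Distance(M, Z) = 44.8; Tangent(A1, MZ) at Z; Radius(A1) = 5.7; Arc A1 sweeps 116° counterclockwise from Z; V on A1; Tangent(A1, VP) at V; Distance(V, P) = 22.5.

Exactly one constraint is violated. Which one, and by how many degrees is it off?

Tangent(A1, VP) at V — off by 5.00°.

M = (0.00, 0.00) ✓; M.y = 0.00, Z.y = 0.00 ✓; |MZ| = 44.80 ✓; ∠(CZ, ZM) = 90.00° ✓; |CZ| = 5.700 ✓; bearing(C→V) − bearing(C→Z) = 116.0° ✓; |CV| = 5.700 ✓; ∠(CV, VP) = 95.00° ✗; |VP| = 22.50 ✓.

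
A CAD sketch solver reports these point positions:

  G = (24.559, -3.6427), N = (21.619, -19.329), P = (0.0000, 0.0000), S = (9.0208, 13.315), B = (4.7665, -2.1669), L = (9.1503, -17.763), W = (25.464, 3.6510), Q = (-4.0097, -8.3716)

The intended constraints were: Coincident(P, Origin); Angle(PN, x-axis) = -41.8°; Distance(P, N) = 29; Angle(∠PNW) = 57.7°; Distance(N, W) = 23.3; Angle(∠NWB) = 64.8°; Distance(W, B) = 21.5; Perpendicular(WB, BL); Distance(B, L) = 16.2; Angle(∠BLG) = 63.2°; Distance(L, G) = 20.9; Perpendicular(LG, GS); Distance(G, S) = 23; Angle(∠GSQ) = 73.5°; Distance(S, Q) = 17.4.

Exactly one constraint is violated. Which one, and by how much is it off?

Distance(S, Q) = 17.4 — off by 7.90.

P = (0.00, 0.00) ✓; PN at -41.80° ✓; |PN| = 29.00 ✓; ∠PNW = 57.70° ✓; |NW| = 23.30 ✓; ∠NWB = 64.80° ✓; |WB| = 21.50 ✓; ∠(WB, BL) = 90.00° ✓; |BL| = 16.20 ✓; ∠BLG = 63.20° ✓; |LG| = 20.90 ✓; ∠(LG, GS) = 90.00° ✓; |GS| = 23.00 ✓; ∠GSQ = 73.50° ✓; |SQ| = 25.30 ✗.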